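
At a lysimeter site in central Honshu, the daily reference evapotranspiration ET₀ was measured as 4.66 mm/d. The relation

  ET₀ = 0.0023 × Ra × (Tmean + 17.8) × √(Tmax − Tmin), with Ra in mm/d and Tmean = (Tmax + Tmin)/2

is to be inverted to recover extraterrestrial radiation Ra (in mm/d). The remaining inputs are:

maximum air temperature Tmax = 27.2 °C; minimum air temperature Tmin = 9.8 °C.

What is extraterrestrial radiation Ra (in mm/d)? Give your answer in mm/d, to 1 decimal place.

Tmean = 18.50 °C; √ΔT = 4.1713
Ra = ET₀ / [0.0023 × (Tmean+17.8) × √ΔT] = 4.66 / (0.0023 × 36.30 × 4.1713) = 13.381 mm/d

13.4 mm/d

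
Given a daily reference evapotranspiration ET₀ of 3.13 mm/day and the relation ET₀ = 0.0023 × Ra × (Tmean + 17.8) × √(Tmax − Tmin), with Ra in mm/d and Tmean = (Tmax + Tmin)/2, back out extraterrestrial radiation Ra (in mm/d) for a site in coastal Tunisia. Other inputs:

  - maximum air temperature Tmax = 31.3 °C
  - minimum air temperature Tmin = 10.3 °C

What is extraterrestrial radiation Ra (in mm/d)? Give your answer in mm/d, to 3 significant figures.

7.69 mm/d

Tmean = 20.80 °C; √ΔT = 4.5826
Ra = ET₀ / [0.0023 × (Tmean+17.8) × √ΔT] = 3.13 / (0.0023 × 38.60 × 4.5826) = 7.693 mm/d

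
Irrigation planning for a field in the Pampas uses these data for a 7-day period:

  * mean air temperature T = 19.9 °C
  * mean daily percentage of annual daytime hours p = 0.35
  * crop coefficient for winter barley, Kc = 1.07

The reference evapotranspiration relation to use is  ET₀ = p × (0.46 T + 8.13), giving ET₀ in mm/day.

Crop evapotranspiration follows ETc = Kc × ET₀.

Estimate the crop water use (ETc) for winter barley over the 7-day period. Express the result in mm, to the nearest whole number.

45 mm

ET₀ = 0.35 × (0.46 × 19.9 + 8.13) = 0.35 × 17.284 = 6.0494 mm/d
ETc = Kc × ET₀ = 1.07 × 6.0494 = 6.4729 mm/d
Over 7 days: 6.4729 × 7 = 45.310 mm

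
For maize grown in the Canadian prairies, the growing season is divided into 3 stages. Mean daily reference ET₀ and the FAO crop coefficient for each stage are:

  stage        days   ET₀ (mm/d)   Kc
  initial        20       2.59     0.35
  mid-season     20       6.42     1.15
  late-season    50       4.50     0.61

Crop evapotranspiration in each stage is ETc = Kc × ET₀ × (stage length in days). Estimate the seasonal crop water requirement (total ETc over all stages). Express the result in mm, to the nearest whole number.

initial: 0.35 × 2.59 × 20 = 18.13 mm
mid-season: 1.15 × 6.42 × 20 = 147.66 mm
late-season: 0.61 × 4.50 × 50 = 137.25 mm
Seasonal total = 303.04 mm

303 mm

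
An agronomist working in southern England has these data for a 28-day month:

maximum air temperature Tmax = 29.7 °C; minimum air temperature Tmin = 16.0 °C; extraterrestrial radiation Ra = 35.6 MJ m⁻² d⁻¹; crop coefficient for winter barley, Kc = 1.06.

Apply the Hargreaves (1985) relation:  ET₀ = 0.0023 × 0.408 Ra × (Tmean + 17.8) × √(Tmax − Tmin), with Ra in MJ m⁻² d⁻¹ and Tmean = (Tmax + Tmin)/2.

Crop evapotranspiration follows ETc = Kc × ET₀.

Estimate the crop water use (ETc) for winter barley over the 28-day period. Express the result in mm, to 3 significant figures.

Tmean = (29.7 + 16.0)/2 = 22.85 °C
0.408 Ra = 0.408 × 35.6 = 14.5248 mm/d equivalent
ET₀ = 0.0023 × 14.5248 × (22.85 + 17.8) × √13.7 = 0.0023 × 14.5248 × 40.65 × 3.7014 = 5.0265 mm/d
ETc = Kc × ET₀ = 1.06 × 5.0265 = 5.3281 mm/d
Over 28 days: 5.3281 × 28 = 149.187 mm

149 mm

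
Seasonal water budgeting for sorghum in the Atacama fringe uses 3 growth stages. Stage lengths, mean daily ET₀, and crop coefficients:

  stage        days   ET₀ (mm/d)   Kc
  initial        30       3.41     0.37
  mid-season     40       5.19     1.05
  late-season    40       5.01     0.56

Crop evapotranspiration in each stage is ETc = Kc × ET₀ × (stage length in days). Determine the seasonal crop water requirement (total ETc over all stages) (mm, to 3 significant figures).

368 mm

initial: 0.37 × 3.41 × 30 = 37.85 mm
mid-season: 1.05 × 5.19 × 40 = 217.98 mm
late-season: 0.56 × 5.01 × 40 = 112.22 mm
Seasonal total = 368.05 mm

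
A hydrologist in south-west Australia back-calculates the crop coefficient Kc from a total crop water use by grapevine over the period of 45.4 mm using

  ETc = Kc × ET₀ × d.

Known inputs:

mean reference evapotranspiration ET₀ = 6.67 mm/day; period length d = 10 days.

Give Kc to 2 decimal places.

0.68

ETc = Kc × ET₀ × d  ⇒  Kc = ETc / (ET₀ × d)
Kc = 45.4 / (6.67 × 10) = 45.4 / 66.70 = 0.6807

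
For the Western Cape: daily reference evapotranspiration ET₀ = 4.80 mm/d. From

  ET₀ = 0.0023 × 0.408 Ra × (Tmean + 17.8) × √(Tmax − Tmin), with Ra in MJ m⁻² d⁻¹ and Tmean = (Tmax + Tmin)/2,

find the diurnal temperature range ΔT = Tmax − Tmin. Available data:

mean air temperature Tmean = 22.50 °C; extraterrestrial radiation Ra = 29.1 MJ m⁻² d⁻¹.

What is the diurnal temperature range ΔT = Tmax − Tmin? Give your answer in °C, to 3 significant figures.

√ΔT = ET₀ / [0.0023 × 0.408 × Ra × (Tmean+17.8)] = 4.80 / (0.0023 × 11.8728 × 40.30) = 4.3617
ΔT = 4.3617² = 19.024 °C

19.0 °C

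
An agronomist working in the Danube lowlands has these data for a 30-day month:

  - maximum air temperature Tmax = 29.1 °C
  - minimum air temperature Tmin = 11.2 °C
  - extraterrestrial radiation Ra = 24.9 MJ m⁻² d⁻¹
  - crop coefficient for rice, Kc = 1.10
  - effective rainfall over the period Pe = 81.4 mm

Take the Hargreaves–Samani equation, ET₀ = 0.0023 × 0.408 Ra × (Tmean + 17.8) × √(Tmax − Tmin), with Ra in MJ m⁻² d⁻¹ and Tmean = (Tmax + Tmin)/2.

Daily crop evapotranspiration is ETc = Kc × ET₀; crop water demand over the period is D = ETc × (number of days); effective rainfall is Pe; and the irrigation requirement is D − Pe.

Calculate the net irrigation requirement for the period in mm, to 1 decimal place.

Tmean = (29.1 + 11.2)/2 = 20.15 °C
0.408 Ra = 0.408 × 24.9 = 10.1592 mm/d equivalent
ET₀ = 0.0023 × 10.1592 × (20.15 + 17.8) × √17.9 = 0.0023 × 10.1592 × 37.95 × 4.2308 = 3.7516 mm/d
ETc = Kc × ET₀ = 1.10 × 3.7516 = 4.1268 mm/d
Crop demand D = ETc × 30 d = 4.1268 × 30 = 123.804 mm
D − Pe = 123.804 − 81.4 = 42.404 mm

42.4 mm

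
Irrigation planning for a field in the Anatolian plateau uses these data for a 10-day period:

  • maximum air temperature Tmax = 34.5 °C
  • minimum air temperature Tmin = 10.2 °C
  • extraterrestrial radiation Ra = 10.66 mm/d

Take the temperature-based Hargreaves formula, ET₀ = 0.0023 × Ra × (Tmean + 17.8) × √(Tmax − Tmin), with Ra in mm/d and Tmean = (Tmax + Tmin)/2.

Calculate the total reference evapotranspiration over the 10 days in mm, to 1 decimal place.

Tmean = (34.5 + 10.2)/2 = 22.35 °C
ET₀ = 0.0023 × 10.66 × (22.35 + 17.8) × √24.3 = 0.0023 × 10.66 × 40.15 × 4.9295 = 4.8526 mm/d
Over 10 days: 4.8526 × 10 = 48.526 mm

48.5 mm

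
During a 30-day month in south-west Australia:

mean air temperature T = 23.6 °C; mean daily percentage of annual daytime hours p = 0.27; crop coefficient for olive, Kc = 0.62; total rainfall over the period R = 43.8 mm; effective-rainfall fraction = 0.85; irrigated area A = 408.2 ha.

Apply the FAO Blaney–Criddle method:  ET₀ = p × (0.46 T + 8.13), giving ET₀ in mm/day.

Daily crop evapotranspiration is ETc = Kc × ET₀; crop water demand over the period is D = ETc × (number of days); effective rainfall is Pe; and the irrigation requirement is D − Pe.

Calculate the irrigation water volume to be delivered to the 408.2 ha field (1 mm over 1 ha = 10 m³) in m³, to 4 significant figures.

ET₀ = 0.27 × (0.46 × 23.6 + 8.13) = 0.27 × 18.986 = 5.1262 mm/d
ETc = Kc × ET₀ = 0.62 × 5.1262 = 3.1782 mm/d
Crop demand D = ETc × 30 d = 3.1782 × 30 = 95.346 mm
Pe = 0.85 × 43.8 = 37.230 mm
D − Pe = 95.346 − 37.230 = 58.116 mm
Volume = 58.116 mm × 408.2 ha × 10 = 237229.5 m³

237200 m³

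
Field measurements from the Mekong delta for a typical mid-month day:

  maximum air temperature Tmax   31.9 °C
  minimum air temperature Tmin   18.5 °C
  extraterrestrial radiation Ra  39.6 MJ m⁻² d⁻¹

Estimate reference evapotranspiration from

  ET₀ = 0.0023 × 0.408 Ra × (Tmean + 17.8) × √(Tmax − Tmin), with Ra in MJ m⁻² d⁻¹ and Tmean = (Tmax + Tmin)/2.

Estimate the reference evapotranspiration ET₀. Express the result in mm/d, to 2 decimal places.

Tmean = (31.9 + 18.5)/2 = 25.20 °C
0.408 Ra = 0.408 × 39.6 = 16.1568 mm/d equivalent
ET₀ = 0.0023 × 16.1568 × (25.20 + 17.8) × √13.4 = 0.0023 × 16.1568 × 43.00 × 3.6606 = 5.8493 mm/d

5.85 mm/d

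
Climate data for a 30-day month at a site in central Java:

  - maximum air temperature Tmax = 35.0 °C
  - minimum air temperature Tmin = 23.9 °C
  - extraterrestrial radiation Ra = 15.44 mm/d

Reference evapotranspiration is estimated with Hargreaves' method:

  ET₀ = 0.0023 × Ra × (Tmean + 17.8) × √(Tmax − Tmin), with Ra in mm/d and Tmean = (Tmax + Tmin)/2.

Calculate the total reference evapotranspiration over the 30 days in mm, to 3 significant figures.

Tmean = (35.0 + 23.9)/2 = 29.45 °C
ET₀ = 0.0023 × 15.44 × (29.45 + 17.8) × √11.1 = 0.0023 × 15.44 × 47.25 × 3.3317 = 5.5904 mm/d
Over 30 days: 5.5904 × 30 = 167.712 mm

168 mm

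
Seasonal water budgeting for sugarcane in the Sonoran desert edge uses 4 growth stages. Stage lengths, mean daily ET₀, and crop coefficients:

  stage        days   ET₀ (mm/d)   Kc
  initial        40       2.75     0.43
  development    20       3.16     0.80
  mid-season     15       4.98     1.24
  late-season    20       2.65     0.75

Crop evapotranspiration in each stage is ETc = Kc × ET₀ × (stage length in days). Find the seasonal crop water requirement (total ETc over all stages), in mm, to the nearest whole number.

230 mm

initial: 0.43 × 2.75 × 40 = 47.30 mm
development: 0.80 × 3.16 × 20 = 50.56 mm
mid-season: 1.24 × 4.98 × 15 = 92.63 mm
late-season: 0.75 × 2.65 × 20 = 39.75 mm
Seasonal total = 230.24 mm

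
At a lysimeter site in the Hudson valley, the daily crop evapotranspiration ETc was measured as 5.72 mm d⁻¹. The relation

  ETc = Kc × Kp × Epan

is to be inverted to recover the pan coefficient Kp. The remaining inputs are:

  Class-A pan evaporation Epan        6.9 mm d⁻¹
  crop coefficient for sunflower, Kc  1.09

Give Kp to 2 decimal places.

ETc = Kc × Kp × Epan  ⇒  Kp = ETc / (Kc × Epan)
Kp = 5.72 / (1.09 × 6.9) = 5.72 / 7.521 = 0.7605

0.76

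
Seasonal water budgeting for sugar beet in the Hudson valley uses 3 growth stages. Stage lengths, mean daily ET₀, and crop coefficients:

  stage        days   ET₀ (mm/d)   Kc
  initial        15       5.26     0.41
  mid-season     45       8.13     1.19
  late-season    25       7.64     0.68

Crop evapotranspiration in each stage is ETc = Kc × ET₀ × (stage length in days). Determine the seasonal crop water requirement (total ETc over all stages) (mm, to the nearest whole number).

initial: 0.41 × 5.26 × 15 = 32.35 mm
mid-season: 1.19 × 8.13 × 45 = 435.36 mm
late-season: 0.68 × 7.64 × 25 = 129.88 mm
Seasonal total = 597.59 mm

598 mm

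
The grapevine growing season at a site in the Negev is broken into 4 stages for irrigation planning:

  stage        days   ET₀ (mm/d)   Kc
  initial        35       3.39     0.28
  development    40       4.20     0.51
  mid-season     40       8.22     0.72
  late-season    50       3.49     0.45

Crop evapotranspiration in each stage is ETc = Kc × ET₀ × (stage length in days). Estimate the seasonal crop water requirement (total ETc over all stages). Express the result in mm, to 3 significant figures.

initial: 0.28 × 3.39 × 35 = 33.22 mm
development: 0.51 × 4.20 × 40 = 85.68 mm
mid-season: 0.72 × 8.22 × 40 = 236.74 mm
late-season: 0.45 × 3.49 × 50 = 78.53 mm
Seasonal total = 434.17 mm

434 mm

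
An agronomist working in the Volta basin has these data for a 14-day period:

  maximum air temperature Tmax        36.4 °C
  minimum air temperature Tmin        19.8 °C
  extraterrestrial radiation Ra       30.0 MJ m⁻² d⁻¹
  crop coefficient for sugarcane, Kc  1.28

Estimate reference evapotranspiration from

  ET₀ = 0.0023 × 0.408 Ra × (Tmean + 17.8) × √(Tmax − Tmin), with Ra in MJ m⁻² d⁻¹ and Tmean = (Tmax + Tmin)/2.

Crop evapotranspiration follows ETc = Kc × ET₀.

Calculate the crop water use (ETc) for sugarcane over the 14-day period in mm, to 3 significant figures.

94.3 mm

Tmean = (36.4 + 19.8)/2 = 28.10 °C
0.408 Ra = 0.408 × 30.0 = 12.2400 mm/d equivalent
ET₀ = 0.0023 × 12.2400 × (28.10 + 17.8) × √16.6 = 0.0023 × 12.2400 × 45.90 × 4.0743 = 5.2647 mm/d
ETc = Kc × ET₀ = 1.28 × 5.2647 = 6.7388 mm/d
Over 14 days: 6.7388 × 14 = 94.343 mm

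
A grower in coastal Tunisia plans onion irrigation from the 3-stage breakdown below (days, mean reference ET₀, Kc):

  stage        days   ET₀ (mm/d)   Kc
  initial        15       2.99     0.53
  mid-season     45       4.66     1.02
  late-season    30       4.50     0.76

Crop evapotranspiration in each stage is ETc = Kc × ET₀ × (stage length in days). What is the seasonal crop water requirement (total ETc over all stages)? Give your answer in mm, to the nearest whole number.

initial: 0.53 × 2.99 × 15 = 23.77 mm
mid-season: 1.02 × 4.66 × 45 = 213.89 mm
late-season: 0.76 × 4.50 × 30 = 102.60 mm
Seasonal total = 340.26 mm

340 mm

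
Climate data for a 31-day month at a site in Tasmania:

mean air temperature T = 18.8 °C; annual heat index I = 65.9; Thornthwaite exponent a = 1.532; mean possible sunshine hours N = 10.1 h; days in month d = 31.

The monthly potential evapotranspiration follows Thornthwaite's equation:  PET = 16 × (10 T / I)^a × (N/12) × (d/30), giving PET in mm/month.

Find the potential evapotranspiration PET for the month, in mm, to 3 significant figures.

10T/I = 10 × 18.8 / 65.9 = 2.8528
(10T/I)^a = 2.8528^1.532 = 4.9828
Uncorrected PET = 16 × 4.9828 = 79.725 mm
Correction = (N/12)(d/30) = (10.1/12)(31/30) = 0.8697
PET = 79.725 × 0.8697 = 69.337 mm/month

69.3 mm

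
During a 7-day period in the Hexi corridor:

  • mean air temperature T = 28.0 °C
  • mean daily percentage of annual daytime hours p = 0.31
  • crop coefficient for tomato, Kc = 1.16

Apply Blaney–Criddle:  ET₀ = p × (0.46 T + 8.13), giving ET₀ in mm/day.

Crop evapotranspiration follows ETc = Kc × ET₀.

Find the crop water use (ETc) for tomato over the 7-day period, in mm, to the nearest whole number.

ET₀ = 0.31 × (0.46 × 28.0 + 8.13) = 0.31 × 21.010 = 6.5131 mm/d
ETc = Kc × ET₀ = 1.16 × 6.5131 = 7.5552 mm/d
Over 7 days: 7.5552 × 7 = 52.886 mm

53 mm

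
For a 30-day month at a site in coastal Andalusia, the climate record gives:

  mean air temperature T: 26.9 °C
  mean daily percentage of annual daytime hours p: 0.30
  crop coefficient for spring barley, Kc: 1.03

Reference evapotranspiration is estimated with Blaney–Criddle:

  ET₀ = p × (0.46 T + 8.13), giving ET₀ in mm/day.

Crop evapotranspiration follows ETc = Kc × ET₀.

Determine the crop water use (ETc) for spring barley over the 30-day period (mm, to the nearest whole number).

ET₀ = 0.30 × (0.46 × 26.9 + 8.13) = 0.30 × 20.504 = 6.1512 mm/d
ETc = Kc × ET₀ = 1.03 × 6.1512 = 6.3357 mm/d
Over 30 days: 6.3357 × 30 = 190.071 mm

190 mm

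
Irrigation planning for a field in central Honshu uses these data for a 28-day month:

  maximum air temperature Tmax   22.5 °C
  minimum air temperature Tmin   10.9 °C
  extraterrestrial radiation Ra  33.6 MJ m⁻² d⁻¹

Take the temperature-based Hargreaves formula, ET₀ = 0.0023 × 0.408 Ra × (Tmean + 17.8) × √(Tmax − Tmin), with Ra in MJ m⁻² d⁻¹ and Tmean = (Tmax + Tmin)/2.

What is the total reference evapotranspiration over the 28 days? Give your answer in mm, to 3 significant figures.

Tmean = (22.5 + 10.9)/2 = 16.70 °C
0.408 Ra = 0.408 × 33.6 = 13.7088 mm/d equivalent
ET₀ = 0.0023 × 13.7088 × (16.70 + 17.8) × √11.6 = 0.0023 × 13.7088 × 34.50 × 3.4059 = 3.7049 mm/d
Over 28 days: 3.7049 × 28 = 103.737 mm

104 mm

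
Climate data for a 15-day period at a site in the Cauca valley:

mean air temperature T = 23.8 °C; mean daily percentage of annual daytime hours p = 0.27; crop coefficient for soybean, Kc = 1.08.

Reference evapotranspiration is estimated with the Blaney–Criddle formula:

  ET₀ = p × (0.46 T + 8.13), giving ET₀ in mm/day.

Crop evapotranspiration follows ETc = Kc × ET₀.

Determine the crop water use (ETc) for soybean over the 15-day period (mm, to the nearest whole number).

ET₀ = 0.27 × (0.46 × 23.8 + 8.13) = 0.27 × 19.078 = 5.1511 mm/d
ETc = Kc × ET₀ = 1.08 × 5.1511 = 5.5632 mm/d
Over 15 days: 5.5632 × 15 = 83.448 mm

83 mm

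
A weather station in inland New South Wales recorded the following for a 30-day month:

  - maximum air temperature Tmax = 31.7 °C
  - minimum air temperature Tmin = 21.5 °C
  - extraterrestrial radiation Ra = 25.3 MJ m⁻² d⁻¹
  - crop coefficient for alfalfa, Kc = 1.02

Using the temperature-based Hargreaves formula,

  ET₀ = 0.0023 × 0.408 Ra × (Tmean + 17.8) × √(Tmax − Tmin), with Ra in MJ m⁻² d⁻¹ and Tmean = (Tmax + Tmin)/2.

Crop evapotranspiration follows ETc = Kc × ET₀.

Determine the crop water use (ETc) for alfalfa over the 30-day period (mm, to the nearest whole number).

103 mm

Tmean = (31.7 + 21.5)/2 = 26.60 °C
0.408 Ra = 0.408 × 25.3 = 10.3224 mm/d equivalent
ET₀ = 0.0023 × 10.3224 × (26.60 + 17.8) × √10.2 = 0.0023 × 10.3224 × 44.40 × 3.1937 = 3.3666 mm/d
ETc = Kc × ET₀ = 1.02 × 3.3666 = 3.4339 mm/d
Over 30 days: 3.4339 × 30 = 103.017 mm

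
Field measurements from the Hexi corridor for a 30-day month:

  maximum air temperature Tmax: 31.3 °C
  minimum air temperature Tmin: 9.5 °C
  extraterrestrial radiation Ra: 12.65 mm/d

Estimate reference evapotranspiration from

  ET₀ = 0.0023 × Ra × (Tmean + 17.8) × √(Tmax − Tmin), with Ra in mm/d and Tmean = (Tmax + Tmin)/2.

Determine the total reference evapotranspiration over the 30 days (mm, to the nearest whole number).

156 mm

Tmean = (31.3 + 9.5)/2 = 20.40 °C
ET₀ = 0.0023 × 12.65 × (20.40 + 17.8) × √21.8 = 0.0023 × 12.65 × 38.20 × 4.6690 = 5.1893 mm/d
Over 30 days: 5.1893 × 30 = 155.679 mm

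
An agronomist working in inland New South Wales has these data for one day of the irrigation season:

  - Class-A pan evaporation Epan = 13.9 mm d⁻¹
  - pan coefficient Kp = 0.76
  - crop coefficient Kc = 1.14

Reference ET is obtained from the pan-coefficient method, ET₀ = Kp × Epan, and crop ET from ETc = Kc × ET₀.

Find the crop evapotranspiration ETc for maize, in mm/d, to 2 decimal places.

ET₀ = 0.76 × 13.9 = 10.5640 mm/d
ETc = Kc × ET₀ = 1.14 × 10.5640 = 12.0430 mm/d

12.04 mm/d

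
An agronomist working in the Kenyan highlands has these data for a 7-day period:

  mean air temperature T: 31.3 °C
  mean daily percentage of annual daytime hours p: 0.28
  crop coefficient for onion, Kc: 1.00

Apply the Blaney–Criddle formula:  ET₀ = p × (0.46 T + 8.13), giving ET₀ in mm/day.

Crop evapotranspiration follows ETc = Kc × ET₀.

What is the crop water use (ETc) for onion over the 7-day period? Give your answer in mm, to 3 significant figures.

44.2 mm

ET₀ = 0.28 × (0.46 × 31.3 + 8.13) = 0.28 × 22.528 = 6.3078 mm/d
ETc = Kc × ET₀ = 1.00 × 6.3078 = 6.3078 mm/d
Over 7 days: 6.3078 × 7 = 44.155 mm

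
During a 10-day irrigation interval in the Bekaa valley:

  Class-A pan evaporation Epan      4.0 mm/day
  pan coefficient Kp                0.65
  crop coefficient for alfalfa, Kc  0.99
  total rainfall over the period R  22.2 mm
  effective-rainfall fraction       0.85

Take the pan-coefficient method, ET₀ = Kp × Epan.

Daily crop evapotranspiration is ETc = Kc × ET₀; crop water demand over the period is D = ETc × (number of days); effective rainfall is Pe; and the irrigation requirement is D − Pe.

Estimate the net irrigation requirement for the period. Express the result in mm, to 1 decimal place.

6.9 mm

ET₀ = 0.65 × 4.0 = 2.6000 mm/d
ETc = Kc × ET₀ = 0.99 × 2.6000 = 2.5740 mm/d
Crop demand D = ETc × 10 d = 2.5740 × 10 = 25.740 mm
Pe = 0.85 × 22.2 = 18.870 mm
D − Pe = 25.740 − 18.870 = 6.870 mm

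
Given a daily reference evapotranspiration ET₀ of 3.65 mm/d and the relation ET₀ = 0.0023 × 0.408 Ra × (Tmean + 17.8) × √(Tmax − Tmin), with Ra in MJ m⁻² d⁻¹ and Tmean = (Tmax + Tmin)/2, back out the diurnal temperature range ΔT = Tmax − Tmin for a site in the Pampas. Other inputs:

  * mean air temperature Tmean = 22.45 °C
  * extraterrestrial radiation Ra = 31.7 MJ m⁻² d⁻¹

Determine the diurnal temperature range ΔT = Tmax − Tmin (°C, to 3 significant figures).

9.29 °C

√ΔT = ET₀ / [0.0023 × 0.408 × Ra × (Tmean+17.8)] = 3.65 / (0.0023 × 12.9336 × 40.25) = 3.0485
ΔT = 3.0485² = 9.293 °C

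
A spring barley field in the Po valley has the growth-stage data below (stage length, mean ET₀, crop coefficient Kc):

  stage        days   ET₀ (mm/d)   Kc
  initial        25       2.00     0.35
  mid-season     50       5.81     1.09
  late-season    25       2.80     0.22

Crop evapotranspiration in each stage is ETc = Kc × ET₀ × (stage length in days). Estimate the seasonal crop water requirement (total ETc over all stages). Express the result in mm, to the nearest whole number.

350 mm

initial: 0.35 × 2.00 × 25 = 17.50 mm
mid-season: 1.09 × 5.81 × 50 = 316.65 mm
late-season: 0.22 × 2.80 × 25 = 15.40 mm
Seasonal total = 349.55 mm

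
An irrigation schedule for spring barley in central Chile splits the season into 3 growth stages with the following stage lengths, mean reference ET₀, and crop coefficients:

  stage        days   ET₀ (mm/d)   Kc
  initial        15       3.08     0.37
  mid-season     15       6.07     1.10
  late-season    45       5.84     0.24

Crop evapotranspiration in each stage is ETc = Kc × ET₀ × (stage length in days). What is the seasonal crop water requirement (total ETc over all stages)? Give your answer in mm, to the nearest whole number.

180 mm

initial: 0.37 × 3.08 × 15 = 17.09 mm
mid-season: 1.10 × 6.07 × 15 = 100.16 mm
late-season: 0.24 × 5.84 × 45 = 63.07 mm
Seasonal total = 180.32 mm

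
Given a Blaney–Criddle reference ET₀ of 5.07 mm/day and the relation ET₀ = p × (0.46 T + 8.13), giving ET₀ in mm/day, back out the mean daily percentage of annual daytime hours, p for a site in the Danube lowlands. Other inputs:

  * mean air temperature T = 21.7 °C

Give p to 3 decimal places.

p = ET₀ / (0.46 T + 8.13) = 5.07 / (0.46 × 21.7 + 8.13) = 5.07 / 18.112 = 0.2799

0.280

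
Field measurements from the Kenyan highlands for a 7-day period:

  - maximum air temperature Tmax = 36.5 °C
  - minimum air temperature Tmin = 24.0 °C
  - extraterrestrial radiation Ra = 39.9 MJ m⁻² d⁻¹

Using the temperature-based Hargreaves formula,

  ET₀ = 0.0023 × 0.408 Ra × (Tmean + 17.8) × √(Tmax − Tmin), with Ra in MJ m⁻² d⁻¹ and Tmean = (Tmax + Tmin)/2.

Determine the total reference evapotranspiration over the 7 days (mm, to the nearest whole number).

45 mm

Tmean = (36.5 + 24.0)/2 = 30.25 °C
0.408 Ra = 0.408 × 39.9 = 16.2792 mm/d equivalent
ET₀ = 0.0023 × 16.2792 × (30.25 + 17.8) × √12.5 = 0.0023 × 16.2792 × 48.05 × 3.5355 = 6.3607 mm/d
Over 7 days: 6.3607 × 7 = 44.525 mm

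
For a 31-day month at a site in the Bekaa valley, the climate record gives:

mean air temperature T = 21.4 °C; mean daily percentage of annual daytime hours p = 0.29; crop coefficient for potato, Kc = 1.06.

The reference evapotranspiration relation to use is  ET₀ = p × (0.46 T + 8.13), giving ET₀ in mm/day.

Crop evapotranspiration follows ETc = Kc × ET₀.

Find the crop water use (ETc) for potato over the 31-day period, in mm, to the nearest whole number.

ET₀ = 0.29 × (0.46 × 21.4 + 8.13) = 0.29 × 17.974 = 5.2125 mm/d
ETc = Kc × ET₀ = 1.06 × 5.2125 = 5.5253 mm/d
Over 31 days: 5.5253 × 31 = 171.284 mm

171 mm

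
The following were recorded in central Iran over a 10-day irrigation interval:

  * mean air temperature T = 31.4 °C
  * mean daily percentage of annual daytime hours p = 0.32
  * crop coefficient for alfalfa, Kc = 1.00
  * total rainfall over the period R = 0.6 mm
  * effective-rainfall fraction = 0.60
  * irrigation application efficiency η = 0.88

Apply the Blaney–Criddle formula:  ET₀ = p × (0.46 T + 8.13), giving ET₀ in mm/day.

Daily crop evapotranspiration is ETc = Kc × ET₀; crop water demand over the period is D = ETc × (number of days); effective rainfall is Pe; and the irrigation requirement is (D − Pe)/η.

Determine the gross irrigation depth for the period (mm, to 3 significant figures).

81.7 mm

ET₀ = 0.32 × (0.46 × 31.4 + 8.13) = 0.32 × 22.574 = 7.2237 mm/d
ETc = Kc × ET₀ = 1.00 × 7.2237 = 7.2237 mm/d
Crop demand D = ETc × 10 d = 7.2237 × 10 = 72.237 mm
Pe = 0.60 × 0.6 = 0.360 mm
D − Pe = 72.237 − 0.360 = 71.877 mm
Gross irrigation = 71.877 / 0.88 = 81.678 mm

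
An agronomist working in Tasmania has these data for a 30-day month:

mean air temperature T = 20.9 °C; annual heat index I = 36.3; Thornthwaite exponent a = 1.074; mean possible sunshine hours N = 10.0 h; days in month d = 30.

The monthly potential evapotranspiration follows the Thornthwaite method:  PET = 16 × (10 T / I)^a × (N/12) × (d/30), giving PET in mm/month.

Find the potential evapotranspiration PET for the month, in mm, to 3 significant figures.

10T/I = 10 × 20.9 / 36.3 = 5.7576
(10T/I)^a = 5.7576^1.074 = 6.5539
Uncorrected PET = 16 × 6.5539 = 104.862 mm
Correction = (N/12)(d/30) = (10.0/12)(30/30) = 0.8333
PET = 104.862 × 0.8333 = 87.382 mm/month

87.4 mm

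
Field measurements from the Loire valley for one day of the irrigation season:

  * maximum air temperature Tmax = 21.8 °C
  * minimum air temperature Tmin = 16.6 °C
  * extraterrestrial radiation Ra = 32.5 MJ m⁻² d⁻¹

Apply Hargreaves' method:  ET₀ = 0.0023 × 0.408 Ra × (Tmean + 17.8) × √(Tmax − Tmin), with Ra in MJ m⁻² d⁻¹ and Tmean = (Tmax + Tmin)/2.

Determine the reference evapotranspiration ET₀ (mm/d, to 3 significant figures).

2.57 mm/d

Tmean = (21.8 + 16.6)/2 = 19.20 °C
0.408 Ra = 0.408 × 32.5 = 13.2600 mm/d equivalent
ET₀ = 0.0023 × 13.2600 × (19.20 + 17.8) × √5.2 = 0.0023 × 13.2600 × 37.00 × 2.2804 = 2.5733 mm/d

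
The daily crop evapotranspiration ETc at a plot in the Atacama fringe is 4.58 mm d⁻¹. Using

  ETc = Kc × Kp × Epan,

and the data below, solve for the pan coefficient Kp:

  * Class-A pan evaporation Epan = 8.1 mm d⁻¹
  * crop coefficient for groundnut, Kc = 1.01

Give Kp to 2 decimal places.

0.56

ETc = Kc × Kp × Epan  ⇒  Kp = ETc / (Kc × Epan)
Kp = 4.58 / (1.01 × 8.1) = 4.58 / 8.181 = 0.5598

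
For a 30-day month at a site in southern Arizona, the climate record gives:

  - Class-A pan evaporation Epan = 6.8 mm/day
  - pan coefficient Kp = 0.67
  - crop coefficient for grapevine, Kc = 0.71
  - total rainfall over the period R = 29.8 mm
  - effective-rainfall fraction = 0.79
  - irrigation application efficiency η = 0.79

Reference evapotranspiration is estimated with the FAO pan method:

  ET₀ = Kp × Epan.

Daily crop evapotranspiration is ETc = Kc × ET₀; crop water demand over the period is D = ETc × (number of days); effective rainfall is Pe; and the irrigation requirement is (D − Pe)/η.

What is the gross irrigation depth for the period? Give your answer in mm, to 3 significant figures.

ET₀ = 0.67 × 6.8 = 4.5560 mm/d
ETc = Kc × ET₀ = 0.71 × 4.5560 = 3.2348 mm/d
Crop demand D = ETc × 30 d = 3.2348 × 30 = 97.044 mm
Pe = 0.79 × 29.8 = 23.542 mm
D − Pe = 97.044 − 23.542 = 73.502 mm
Gross irrigation = 73.502 / 0.79 = 93.041 mm

93.0 mm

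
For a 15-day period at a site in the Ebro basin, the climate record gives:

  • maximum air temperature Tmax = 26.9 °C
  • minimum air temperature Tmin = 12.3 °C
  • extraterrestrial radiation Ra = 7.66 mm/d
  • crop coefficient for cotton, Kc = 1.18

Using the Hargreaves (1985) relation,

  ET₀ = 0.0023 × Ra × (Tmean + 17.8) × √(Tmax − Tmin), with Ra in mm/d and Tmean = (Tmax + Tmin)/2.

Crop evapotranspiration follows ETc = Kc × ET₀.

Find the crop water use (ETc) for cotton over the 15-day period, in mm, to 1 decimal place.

44.6 mm

Tmean = (26.9 + 12.3)/2 = 19.60 °C
ET₀ = 0.0023 × 7.66 × (19.60 + 17.8) × √14.6 = 0.0023 × 7.66 × 37.40 × 3.8210 = 2.5177 mm/d
ETc = Kc × ET₀ = 1.18 × 2.5177 = 2.9709 mm/d
Over 15 days: 2.9709 × 15 = 44.564 mm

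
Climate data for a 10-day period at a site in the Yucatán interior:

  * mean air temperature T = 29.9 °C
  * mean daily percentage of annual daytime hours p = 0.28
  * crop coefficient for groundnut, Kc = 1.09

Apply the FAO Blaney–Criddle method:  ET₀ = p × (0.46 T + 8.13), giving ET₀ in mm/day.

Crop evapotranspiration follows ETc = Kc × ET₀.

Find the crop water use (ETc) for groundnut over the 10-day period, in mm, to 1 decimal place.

ET₀ = 0.28 × (0.46 × 29.9 + 8.13) = 0.28 × 21.884 = 6.1275 mm/d
ETc = Kc × ET₀ = 1.09 × 6.1275 = 6.6790 mm/d
Over 10 days: 6.6790 × 10 = 66.790 mm

66.8 mm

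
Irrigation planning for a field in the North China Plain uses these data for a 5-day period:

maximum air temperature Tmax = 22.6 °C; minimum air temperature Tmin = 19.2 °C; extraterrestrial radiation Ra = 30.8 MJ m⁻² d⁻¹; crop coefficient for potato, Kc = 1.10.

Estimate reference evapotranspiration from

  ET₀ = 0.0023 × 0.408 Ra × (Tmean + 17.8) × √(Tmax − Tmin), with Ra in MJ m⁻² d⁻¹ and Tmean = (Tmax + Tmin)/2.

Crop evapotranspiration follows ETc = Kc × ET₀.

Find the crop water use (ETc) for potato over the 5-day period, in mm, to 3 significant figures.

11.3 mm

Tmean = (22.6 + 19.2)/2 = 20.90 °C
0.408 Ra = 0.408 × 30.8 = 12.5664 mm/d equivalent
ET₀ = 0.0023 × 12.5664 × (20.90 + 17.8) × √3.4 = 0.0023 × 12.5664 × 38.70 × 1.8439 = 2.0625 mm/d
ETc = Kc × ET₀ = 1.10 × 2.0625 = 2.2688 mm/d
Over 5 days: 2.2688 × 5 = 11.344 mm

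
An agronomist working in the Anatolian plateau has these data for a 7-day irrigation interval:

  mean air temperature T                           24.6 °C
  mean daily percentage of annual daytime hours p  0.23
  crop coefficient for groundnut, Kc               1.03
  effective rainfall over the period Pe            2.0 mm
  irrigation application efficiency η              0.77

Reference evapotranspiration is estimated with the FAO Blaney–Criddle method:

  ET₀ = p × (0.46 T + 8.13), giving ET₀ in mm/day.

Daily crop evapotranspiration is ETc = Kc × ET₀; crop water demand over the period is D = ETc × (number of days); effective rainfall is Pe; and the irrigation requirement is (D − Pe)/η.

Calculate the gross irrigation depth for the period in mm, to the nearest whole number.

39 mm

ET₀ = 0.23 × (0.46 × 24.6 + 8.13) = 0.23 × 19.446 = 4.4726 mm/d
ETc = Kc × ET₀ = 1.03 × 4.4726 = 4.6068 mm/d
Crop demand D = ETc × 7 d = 4.6068 × 7 = 32.248 mm
D − Pe = 32.248 − 2.0 = 30.248 mm
Gross irrigation = 30.248 / 0.77 = 39.283 mm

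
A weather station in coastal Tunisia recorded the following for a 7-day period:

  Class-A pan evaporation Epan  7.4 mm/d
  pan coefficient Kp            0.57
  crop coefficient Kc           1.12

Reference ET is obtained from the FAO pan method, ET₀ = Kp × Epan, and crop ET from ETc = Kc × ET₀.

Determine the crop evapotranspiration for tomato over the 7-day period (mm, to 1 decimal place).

ET₀ = 0.57 × 7.4 = 4.2180 mm/d
ETc = Kc × ET₀ = 1.12 × 4.2180 = 4.7242 mm/d
Over 7 days: 4.7242 × 7 = 33.069 mm

33.1 mm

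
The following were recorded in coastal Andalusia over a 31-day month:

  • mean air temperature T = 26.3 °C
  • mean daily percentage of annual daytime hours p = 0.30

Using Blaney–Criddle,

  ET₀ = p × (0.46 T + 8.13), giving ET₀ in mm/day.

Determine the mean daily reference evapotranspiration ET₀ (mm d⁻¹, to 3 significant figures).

ET₀ = 0.30 × (0.46 × 26.3 + 8.13) = 0.30 × 20.228 = 6.0684 mm/d

6.07 mm d⁻¹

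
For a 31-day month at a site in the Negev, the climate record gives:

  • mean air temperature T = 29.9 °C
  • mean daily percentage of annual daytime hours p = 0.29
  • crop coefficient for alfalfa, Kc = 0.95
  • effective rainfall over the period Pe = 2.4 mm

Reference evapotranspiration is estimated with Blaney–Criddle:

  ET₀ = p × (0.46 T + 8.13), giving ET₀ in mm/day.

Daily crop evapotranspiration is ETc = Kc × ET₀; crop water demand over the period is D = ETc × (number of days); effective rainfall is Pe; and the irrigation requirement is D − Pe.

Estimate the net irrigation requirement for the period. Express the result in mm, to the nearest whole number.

185 mm

ET₀ = 0.29 × (0.46 × 29.9 + 8.13) = 0.29 × 21.884 = 6.3464 mm/d
ETc = Kc × ET₀ = 0.95 × 6.3464 = 6.0291 mm/d
Crop demand D = ETc × 31 d = 6.0291 × 31 = 186.902 mm
D − Pe = 186.902 − 2.4 = 184.502 mm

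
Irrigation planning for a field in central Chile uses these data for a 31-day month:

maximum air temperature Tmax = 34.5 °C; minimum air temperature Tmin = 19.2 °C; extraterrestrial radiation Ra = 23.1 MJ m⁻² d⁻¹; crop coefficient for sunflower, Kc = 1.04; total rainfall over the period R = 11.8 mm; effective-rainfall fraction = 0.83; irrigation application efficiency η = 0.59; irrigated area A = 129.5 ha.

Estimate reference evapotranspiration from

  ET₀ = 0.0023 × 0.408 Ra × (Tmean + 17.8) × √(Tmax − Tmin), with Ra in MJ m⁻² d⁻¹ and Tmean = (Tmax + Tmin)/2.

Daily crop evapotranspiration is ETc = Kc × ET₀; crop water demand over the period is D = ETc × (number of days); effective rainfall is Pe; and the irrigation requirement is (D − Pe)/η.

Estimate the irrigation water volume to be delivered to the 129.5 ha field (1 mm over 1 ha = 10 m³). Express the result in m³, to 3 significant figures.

Tmean = (34.5 + 19.2)/2 = 26.85 °C
0.408 Ra = 0.408 × 23.1 = 9.4248 mm/d equivalent
ET₀ = 0.0023 × 9.4248 × (26.85 + 17.8) × √15.3 = 0.0023 × 9.4248 × 44.65 × 3.9115 = 3.7859 mm/d
ETc = Kc × ET₀ = 1.04 × 3.7859 = 3.9373 mm/d
Crop demand D = ETc × 31 d = 3.9373 × 31 = 122.056 mm
Pe = 0.83 × 11.8 = 9.794 mm
D − Pe = 122.056 − 9.794 = 112.262 mm
Gross irrigation = 112.262 / 0.59 = 190.275 mm
Volume = 190.275 mm × 129.5 ha × 10 = 246406.1 m³

246000 m³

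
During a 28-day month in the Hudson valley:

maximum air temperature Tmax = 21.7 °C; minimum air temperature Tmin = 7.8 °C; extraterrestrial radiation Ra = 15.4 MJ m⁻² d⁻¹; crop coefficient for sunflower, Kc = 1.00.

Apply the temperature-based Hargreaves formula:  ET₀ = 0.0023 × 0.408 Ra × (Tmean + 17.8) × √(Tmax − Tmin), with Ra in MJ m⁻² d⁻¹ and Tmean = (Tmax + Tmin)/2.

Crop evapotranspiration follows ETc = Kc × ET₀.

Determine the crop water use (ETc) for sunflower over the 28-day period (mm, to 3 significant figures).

Tmean = (21.7 + 7.8)/2 = 14.75 °C
0.408 Ra = 0.408 × 15.4 = 6.2832 mm/d equivalent
ET₀ = 0.0023 × 6.2832 × (14.75 + 17.8) × √13.9 = 0.0023 × 6.2832 × 32.55 × 3.7283 = 1.7538 mm/d
ETc = Kc × ET₀ = 1.00 × 1.7538 = 1.7538 mm/d
Over 28 days: 1.7538 × 28 = 49.106 mm

49.1 mm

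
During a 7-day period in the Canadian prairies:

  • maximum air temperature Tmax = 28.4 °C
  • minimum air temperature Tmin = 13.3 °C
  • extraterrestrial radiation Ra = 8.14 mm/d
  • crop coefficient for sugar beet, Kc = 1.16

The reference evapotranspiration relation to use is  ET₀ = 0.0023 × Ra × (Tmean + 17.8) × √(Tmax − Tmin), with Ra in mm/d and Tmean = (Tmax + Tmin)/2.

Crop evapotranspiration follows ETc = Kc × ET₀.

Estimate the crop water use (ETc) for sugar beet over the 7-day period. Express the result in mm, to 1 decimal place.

Tmean = (28.4 + 13.3)/2 = 20.85 °C
ET₀ = 0.0023 × 8.14 × (20.85 + 17.8) × √15.1 = 0.0023 × 8.14 × 38.65 × 3.8859 = 2.8119 mm/d
ETc = Kc × ET₀ = 1.16 × 2.8119 = 3.2618 mm/d
Over 7 days: 3.2618 × 7 = 22.833 mm

22.8 mm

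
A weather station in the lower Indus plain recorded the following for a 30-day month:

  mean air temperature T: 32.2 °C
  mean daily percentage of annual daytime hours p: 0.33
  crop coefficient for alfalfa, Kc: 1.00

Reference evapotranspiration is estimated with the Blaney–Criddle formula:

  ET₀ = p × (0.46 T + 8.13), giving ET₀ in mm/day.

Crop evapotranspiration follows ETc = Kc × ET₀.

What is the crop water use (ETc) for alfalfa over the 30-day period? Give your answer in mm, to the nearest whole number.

ET₀ = 0.33 × (0.46 × 32.2 + 8.13) = 0.33 × 22.942 = 7.5709 mm/d
ETc = Kc × ET₀ = 1.00 × 7.5709 = 7.5709 mm/d
Over 30 days: 7.5709 × 30 = 227.127 mm

227 mm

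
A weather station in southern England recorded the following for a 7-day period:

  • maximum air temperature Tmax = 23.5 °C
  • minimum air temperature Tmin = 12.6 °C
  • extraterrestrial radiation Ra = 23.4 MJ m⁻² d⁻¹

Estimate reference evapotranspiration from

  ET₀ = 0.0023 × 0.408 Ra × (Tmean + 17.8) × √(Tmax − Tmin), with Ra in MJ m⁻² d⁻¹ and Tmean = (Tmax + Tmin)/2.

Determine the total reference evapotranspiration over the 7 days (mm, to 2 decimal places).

Tmean = (23.5 + 12.6)/2 = 18.05 °C
0.408 Ra = 0.408 × 23.4 = 9.5472 mm/d equivalent
ET₀ = 0.0023 × 9.5472 × (18.05 + 17.8) × √10.9 = 0.0023 × 9.5472 × 35.85 × 3.3015 = 2.5990 mm/d
Over 7 days: 2.5990 × 7 = 18.193 mm

18.19 mm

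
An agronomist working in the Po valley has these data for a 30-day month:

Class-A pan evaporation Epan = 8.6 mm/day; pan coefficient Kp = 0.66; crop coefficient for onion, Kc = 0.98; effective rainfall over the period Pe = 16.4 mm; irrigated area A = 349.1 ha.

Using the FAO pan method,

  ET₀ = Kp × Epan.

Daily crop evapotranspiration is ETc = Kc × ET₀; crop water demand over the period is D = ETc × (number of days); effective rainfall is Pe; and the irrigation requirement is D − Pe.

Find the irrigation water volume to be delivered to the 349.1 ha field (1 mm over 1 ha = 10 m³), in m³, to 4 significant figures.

525300 m³

ET₀ = 0.66 × 8.6 = 5.6760 mm/d
ETc = Kc × ET₀ = 0.98 × 5.6760 = 5.5625 mm/d
Crop demand D = ETc × 30 d = 5.5625 × 30 = 166.875 mm
D − Pe = 166.875 − 16.4 = 150.475 mm
Volume = 150.475 mm × 349.1 ha × 10 = 525308.2 m³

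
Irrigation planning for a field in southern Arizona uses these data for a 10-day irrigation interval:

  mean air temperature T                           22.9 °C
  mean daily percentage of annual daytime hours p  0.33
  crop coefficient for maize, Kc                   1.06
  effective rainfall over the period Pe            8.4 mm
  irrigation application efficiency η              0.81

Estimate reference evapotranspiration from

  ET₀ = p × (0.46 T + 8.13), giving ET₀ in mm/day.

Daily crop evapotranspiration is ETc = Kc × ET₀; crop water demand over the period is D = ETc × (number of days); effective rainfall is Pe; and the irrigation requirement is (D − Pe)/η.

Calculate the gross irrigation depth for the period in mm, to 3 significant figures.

ET₀ = 0.33 × (0.46 × 22.9 + 8.13) = 0.33 × 18.664 = 6.1591 mm/d
ETc = Kc × ET₀ = 1.06 × 6.1591 = 6.5286 mm/d
Crop demand D = ETc × 10 d = 6.5286 × 10 = 65.286 mm
D − Pe = 65.286 − 8.4 = 56.886 mm
Gross irrigation = 56.886 / 0.81 = 70.230 mm

70.2 mm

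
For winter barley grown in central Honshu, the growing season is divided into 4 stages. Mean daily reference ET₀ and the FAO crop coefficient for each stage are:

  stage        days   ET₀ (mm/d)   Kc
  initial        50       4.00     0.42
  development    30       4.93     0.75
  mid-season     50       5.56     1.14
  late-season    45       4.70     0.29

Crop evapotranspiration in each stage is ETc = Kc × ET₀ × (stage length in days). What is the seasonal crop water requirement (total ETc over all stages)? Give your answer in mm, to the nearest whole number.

573 mm

initial: 0.42 × 4.00 × 50 = 84.00 mm
development: 0.75 × 4.93 × 30 = 110.93 mm
mid-season: 1.14 × 5.56 × 50 = 316.92 mm
late-season: 0.29 × 4.70 × 45 = 61.34 mm
Seasonal total = 573.19 mm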